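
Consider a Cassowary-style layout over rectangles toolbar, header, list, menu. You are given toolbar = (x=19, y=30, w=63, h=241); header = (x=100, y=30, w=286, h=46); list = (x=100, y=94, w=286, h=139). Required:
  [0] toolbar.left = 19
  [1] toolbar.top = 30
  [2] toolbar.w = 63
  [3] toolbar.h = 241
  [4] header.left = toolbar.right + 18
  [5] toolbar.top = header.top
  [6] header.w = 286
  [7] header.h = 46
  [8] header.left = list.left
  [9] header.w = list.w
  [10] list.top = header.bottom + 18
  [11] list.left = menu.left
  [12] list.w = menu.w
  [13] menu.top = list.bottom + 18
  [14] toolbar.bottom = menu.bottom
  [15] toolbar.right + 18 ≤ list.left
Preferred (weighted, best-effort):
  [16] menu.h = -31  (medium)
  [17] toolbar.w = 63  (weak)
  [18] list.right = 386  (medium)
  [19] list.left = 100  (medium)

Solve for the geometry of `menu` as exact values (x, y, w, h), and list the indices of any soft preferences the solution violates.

1. menu.x = 100  [list.left = menu.left]
2. menu.w = 286  [list.w = menu.w]
3. menu.y = 251  [menu.top = list.bottom + 18]
4. menu.h = 20  [toolbar.bottom = menu.bottom]

menu = (x=100, y=251, w=286, h=20)
violated soft preferences: 16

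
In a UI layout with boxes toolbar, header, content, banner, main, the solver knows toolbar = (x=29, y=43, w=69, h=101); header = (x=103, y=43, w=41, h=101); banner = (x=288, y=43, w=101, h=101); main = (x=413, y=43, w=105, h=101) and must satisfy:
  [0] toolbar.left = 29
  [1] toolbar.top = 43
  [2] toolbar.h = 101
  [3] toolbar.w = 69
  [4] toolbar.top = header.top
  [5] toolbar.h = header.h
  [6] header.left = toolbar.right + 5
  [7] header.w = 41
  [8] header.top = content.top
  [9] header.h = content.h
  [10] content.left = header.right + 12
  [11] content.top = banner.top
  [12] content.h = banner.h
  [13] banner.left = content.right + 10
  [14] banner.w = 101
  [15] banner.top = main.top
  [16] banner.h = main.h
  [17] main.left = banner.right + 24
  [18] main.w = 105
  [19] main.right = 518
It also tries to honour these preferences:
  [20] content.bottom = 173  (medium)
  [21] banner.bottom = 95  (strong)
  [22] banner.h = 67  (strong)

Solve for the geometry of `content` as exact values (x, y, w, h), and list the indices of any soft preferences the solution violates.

1. content.y = 43  [header.top = content.top]
2. content.h = 101  [header.h = content.h]
3. content.x = 156  [content.left = header.right + 12]
4. content.w = 122  [banner.left = content.right + 10]

content = (x=156, y=43, w=122, h=101)
violated soft preferences: 20, 21, 22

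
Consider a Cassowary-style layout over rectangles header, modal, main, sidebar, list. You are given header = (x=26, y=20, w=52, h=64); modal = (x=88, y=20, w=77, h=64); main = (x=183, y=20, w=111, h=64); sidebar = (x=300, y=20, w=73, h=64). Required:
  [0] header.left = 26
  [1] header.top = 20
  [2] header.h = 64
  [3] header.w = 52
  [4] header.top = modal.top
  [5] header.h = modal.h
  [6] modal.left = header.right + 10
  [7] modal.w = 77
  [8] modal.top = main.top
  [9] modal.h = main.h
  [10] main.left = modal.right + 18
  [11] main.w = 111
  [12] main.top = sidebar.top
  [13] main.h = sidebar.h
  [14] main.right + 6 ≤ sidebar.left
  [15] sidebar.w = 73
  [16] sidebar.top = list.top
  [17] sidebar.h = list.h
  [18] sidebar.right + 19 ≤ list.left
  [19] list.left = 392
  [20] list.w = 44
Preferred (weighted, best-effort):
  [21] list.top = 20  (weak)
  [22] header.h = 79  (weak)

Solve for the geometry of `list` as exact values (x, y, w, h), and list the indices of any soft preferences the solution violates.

1. list.y = 20  [sidebar.top = list.top]
2. list.h = 64  [sidebar.h = list.h]
3. list.x = 392  [list.left = 392]
4. list.w = 44  [list.w = 44]

list = (x=392, y=20, w=44, h=64)
violated soft preferences: 22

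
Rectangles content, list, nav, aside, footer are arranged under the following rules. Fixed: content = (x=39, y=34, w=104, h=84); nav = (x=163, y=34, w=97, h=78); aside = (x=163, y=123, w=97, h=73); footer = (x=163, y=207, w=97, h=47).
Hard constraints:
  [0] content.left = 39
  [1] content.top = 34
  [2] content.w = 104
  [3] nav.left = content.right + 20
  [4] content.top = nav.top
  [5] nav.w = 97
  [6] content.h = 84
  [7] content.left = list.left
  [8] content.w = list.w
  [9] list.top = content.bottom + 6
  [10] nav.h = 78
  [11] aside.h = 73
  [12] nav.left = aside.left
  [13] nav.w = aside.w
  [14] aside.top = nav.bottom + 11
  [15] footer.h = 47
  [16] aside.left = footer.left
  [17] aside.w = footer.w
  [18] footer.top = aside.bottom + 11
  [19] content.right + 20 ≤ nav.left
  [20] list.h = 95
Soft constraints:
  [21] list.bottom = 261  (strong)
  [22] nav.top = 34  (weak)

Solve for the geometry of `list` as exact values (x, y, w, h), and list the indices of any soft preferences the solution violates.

list = (x=39, y=124, w=104, h=95)
violated soft preferences: 21

1. list.x = 39  [content.left = list.left]
2. list.w = 104  [content.w = list.w]
3. list.y = 124  [list.top = content.bottom + 6]
4. list.h = 95  [list.h = 95]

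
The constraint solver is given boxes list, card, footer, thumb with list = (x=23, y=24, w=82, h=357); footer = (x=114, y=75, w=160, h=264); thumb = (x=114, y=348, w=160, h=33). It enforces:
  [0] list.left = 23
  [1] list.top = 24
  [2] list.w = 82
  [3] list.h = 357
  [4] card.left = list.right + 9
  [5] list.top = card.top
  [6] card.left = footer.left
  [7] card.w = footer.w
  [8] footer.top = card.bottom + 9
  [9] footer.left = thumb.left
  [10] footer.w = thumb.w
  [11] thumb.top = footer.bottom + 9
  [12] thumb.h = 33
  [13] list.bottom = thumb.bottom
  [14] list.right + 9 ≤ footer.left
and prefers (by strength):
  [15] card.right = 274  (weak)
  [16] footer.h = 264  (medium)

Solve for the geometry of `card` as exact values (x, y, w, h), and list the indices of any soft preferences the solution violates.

card = (x=114, y=24, w=160, h=42)
violated soft preferences: none

1. card.x = 114  [card.left = list.right + 9]
2. card.y = 24  [list.top = card.top]
3. card.w = 160  [card.w = footer.w]
4. card.h = 42  [footer.top = card.bottom + 9]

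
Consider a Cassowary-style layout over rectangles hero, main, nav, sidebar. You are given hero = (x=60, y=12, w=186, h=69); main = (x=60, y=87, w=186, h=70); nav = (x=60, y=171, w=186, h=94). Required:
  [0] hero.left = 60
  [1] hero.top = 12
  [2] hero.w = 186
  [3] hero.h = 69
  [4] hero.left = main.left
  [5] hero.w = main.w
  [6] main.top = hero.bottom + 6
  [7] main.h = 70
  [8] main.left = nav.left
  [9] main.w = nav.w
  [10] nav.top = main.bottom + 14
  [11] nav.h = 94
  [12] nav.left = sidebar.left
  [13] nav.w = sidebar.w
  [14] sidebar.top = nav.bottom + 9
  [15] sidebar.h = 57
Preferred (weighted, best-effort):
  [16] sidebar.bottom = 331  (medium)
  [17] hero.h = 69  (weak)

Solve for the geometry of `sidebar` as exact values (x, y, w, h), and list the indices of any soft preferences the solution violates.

sidebar = (x=60, y=274, w=186, h=57)
violated soft preferences: none

1. sidebar.x = 60  [nav.left = sidebar.left]
2. sidebar.w = 186  [nav.w = sidebar.w]
3. sidebar.y = 274  [sidebar.top = nav.bottom + 9]
4. sidebar.h = 57  [sidebar.h = 57]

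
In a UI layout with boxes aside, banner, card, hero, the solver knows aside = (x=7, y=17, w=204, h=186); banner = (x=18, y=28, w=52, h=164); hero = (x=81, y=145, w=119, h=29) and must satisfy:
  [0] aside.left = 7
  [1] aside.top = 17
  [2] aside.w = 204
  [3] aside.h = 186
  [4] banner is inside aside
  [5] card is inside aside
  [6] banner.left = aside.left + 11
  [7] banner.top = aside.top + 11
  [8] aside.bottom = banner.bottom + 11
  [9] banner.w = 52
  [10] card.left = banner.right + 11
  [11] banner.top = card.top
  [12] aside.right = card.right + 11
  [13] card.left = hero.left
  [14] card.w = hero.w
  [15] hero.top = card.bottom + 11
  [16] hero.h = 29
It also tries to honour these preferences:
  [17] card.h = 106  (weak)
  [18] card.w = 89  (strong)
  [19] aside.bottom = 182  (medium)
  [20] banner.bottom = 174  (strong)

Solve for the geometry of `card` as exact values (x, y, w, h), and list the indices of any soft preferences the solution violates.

card = (x=81, y=28, w=119, h=106)
violated soft preferences: 18, 19, 20

1. card.x = 81  [card.left = banner.right + 11]
2. card.y = 28  [banner.top = card.top]
3. card.w = 119  [aside.right = card.right + 11]
4. card.h = 106  [hero.top = card.bottom + 11]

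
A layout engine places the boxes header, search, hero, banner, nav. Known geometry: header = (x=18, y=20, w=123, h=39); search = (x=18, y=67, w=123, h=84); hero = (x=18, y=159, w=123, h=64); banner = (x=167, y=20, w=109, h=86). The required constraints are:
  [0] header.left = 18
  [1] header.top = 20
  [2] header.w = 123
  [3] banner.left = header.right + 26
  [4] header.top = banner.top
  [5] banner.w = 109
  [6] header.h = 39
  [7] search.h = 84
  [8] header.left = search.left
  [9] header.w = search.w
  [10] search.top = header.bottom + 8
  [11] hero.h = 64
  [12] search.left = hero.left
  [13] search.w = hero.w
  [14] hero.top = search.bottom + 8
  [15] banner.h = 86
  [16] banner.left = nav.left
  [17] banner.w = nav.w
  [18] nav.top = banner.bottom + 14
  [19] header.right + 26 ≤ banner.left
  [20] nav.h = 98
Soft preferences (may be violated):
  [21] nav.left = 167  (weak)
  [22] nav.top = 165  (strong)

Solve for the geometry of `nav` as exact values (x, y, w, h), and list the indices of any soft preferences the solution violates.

nav = (x=167, y=120, w=109, h=98)
violated soft preferences: 22

1. nav.x = 167  [banner.left = nav.left]
2. nav.w = 109  [banner.w = nav.w]
3. nav.y = 120  [nav.top = banner.bottom + 14]
4. nav.h = 98  [nav.h = 98]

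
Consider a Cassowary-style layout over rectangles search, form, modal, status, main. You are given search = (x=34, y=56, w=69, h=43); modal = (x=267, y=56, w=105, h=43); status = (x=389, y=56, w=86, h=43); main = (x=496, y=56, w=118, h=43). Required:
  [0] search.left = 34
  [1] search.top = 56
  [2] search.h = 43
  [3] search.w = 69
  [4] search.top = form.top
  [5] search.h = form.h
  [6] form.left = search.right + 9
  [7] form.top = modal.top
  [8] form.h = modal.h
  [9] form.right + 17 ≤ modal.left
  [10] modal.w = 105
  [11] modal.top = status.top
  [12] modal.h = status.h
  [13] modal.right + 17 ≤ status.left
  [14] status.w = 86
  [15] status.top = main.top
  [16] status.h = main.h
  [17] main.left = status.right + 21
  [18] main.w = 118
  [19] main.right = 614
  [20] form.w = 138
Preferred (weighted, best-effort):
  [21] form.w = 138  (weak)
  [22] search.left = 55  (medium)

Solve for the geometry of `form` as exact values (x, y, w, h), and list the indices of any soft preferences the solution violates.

1. form.y = 56  [search.top = form.top]
2. form.h = 43  [search.h = form.h]
3. form.x = 112  [form.left = search.right + 9]
4. form.w = 138  [form.w = 138]

form = (x=112, y=56, w=138, h=43)
violated soft preferences: 22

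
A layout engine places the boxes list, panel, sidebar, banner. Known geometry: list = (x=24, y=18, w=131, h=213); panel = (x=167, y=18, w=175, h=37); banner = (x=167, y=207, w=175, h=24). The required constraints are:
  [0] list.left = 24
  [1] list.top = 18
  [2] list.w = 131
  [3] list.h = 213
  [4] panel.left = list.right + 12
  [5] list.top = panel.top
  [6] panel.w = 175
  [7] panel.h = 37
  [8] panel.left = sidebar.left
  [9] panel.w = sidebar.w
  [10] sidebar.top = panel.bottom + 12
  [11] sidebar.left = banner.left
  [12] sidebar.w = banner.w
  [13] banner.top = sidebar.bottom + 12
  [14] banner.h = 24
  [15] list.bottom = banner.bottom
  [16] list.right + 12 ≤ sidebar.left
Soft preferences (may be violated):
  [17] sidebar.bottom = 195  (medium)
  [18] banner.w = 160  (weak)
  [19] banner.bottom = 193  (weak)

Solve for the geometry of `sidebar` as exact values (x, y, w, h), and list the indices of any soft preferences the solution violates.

sidebar = (x=167, y=67, w=175, h=128)
violated soft preferences: 18, 19

1. sidebar.x = 167  [panel.left = sidebar.left]
2. sidebar.w = 175  [panel.w = sidebar.w]
3. sidebar.y = 67  [sidebar.top = panel.bottom + 12]
4. sidebar.h = 128  [banner.top = sidebar.bottom + 12]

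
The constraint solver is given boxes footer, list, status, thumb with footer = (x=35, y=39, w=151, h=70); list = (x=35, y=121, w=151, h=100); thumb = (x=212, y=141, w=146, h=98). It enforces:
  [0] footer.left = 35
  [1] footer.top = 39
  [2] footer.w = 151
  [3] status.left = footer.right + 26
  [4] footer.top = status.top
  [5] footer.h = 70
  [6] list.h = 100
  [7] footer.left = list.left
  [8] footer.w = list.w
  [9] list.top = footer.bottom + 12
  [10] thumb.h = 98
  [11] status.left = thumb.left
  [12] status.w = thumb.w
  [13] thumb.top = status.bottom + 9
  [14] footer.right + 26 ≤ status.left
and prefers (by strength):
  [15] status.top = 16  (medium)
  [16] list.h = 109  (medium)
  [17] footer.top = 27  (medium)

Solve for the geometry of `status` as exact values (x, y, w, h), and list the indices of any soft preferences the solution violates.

status = (x=212, y=39, w=146, h=93)
violated soft preferences: 15, 16, 17

1. status.x = 212  [status.left = footer.right + 26]
2. status.y = 39  [footer.top = status.top]
3. status.w = 146  [status.w = thumb.w]
4. status.h = 93  [thumb.top = status.bottom + 9]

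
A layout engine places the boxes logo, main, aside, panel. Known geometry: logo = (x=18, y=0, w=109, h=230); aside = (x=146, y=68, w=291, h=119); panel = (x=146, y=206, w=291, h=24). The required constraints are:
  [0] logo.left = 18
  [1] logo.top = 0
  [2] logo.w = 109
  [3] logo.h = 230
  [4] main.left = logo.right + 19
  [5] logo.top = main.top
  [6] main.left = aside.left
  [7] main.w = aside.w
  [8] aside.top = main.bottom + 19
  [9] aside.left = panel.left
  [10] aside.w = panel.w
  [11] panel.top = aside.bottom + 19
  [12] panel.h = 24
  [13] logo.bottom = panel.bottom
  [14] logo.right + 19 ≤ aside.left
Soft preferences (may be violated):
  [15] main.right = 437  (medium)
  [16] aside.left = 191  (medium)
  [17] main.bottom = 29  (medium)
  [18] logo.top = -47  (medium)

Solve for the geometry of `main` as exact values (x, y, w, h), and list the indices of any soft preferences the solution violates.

1. main.x = 146  [main.left = logo.right + 19]
2. main.y = 0  [logo.top = main.top]
3. main.w = 291  [main.w = aside.w]
4. main.h = 49  [aside.top = main.bottom + 19]

main = (x=146, y=0, w=291, h=49)
violated soft preferences: 16, 17, 18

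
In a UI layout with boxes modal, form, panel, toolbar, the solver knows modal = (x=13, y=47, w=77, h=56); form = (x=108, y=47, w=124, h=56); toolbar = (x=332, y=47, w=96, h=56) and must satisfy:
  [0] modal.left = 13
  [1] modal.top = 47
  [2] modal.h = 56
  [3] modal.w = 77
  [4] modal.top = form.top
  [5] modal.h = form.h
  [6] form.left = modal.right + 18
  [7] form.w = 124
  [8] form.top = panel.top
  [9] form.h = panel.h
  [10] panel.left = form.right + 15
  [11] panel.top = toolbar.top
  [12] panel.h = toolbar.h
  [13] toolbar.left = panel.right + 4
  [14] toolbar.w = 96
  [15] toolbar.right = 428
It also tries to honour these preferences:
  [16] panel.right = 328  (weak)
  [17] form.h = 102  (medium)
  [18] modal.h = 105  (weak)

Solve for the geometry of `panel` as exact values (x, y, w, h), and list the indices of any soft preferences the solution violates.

panel = (x=247, y=47, w=81, h=56)
violated soft preferences: 17, 18

1. panel.y = 47  [form.top = panel.top]
2. panel.h = 56  [form.h = panel.h]
3. panel.x = 247  [panel.left = form.right + 15]
4. panel.w = 81  [toolbar.left = panel.right + 4]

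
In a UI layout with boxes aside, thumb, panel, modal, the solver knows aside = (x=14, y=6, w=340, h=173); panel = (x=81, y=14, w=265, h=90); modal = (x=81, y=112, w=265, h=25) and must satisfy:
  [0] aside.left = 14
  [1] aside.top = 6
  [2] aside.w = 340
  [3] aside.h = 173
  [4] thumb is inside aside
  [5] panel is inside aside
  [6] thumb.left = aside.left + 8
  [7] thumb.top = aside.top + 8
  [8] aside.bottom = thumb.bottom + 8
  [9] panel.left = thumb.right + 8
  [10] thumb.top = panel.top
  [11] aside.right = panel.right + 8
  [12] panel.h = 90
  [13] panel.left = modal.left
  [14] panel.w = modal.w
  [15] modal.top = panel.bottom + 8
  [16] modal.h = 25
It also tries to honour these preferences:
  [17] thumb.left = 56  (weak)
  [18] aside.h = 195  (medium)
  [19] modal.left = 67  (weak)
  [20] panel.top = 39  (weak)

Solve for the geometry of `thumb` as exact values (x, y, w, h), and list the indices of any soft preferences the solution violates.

1. thumb.x = 22  [thumb.left = aside.left + 8]
2. thumb.y = 14  [thumb.top = aside.top + 8]
3. thumb.h = 157  [aside.bottom = thumb.bottom + 8]
4. thumb.w = 51  [panel.left = thumb.right + 8]

thumb = (x=22, y=14, w=51, h=157)
violated soft preferences: 17, 18, 19, 20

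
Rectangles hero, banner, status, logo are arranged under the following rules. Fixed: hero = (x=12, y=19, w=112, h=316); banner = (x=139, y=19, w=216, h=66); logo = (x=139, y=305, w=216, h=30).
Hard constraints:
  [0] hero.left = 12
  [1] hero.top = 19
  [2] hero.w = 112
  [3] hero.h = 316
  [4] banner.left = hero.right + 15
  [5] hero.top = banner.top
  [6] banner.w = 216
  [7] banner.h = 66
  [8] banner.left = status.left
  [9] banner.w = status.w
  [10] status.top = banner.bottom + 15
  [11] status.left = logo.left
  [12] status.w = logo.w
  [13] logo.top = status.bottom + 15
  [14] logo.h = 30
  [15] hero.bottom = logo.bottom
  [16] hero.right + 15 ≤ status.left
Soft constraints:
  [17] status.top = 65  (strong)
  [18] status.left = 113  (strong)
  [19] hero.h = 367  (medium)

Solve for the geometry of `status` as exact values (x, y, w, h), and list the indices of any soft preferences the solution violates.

status = (x=139, y=100, w=216, h=190)
violated soft preferences: 17, 18, 19

1. status.x = 139  [banner.left = status.left]
2. status.w = 216  [banner.w = status.w]
3. status.y = 100  [status.top = banner.bottom + 15]
4. status.h = 190  [logo.top = status.bottom + 15]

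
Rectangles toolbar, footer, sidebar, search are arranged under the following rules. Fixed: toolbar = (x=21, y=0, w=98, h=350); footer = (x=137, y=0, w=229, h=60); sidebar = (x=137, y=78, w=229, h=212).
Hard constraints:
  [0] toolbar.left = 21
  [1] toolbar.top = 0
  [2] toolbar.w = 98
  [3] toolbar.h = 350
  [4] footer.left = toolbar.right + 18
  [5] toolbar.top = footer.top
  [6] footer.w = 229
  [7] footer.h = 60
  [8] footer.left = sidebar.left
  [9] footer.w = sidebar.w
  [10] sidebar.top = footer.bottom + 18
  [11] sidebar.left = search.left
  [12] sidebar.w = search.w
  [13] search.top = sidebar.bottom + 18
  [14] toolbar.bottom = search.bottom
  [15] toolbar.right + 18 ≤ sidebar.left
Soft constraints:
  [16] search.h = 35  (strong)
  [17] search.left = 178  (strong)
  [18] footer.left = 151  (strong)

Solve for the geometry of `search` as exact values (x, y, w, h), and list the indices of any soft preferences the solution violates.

1. search.x = 137  [sidebar.left = search.left]
2. search.w = 229  [sidebar.w = search.w]
3. search.y = 308  [search.top = sidebar.bottom + 18]
4. search.h = 42  [toolbar.bottom = search.bottom]

search = (x=137, y=308, w=229, h=42)
violated soft preferences: 16, 17, 18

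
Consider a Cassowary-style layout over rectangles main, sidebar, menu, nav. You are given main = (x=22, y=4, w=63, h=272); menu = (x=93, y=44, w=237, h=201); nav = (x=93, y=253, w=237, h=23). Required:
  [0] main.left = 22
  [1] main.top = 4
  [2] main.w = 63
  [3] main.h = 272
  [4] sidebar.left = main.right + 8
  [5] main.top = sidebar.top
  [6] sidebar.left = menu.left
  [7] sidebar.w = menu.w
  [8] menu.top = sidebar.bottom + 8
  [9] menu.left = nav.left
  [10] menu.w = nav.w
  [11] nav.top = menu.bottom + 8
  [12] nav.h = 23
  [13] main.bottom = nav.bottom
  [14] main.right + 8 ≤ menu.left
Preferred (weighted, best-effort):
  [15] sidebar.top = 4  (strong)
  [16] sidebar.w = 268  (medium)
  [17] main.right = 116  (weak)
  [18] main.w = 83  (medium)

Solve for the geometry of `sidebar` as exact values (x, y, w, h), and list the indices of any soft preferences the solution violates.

sidebar = (x=93, y=4, w=237, h=32)
violated soft preferences: 16, 17, 18

1. sidebar.x = 93  [sidebar.left = main.right + 8]
2. sidebar.y = 4  [main.top = sidebar.top]
3. sidebar.w = 237  [sidebar.w = menu.w]
4. sidebar.h = 32  [menu.top = sidebar.bottom + 8]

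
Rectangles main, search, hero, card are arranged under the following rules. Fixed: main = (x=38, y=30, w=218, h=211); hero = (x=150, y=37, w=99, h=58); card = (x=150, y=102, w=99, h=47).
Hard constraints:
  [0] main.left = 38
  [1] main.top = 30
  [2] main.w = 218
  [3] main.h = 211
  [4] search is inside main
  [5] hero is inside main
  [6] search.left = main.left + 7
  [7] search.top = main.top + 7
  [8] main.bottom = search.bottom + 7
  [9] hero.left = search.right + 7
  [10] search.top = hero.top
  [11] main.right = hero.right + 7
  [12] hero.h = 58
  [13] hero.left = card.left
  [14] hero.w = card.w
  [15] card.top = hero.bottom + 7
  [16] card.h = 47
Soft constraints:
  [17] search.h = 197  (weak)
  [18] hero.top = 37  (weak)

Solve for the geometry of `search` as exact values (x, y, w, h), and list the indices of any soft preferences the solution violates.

1. search.x = 45  [search.left = main.left + 7]
2. search.y = 37  [search.top = main.top + 7]
3. search.h = 197  [main.bottom = search.bottom + 7]
4. search.w = 98  [hero.left = search.right + 7]

search = (x=45, y=37, w=98, h=197)
violated soft preferences: none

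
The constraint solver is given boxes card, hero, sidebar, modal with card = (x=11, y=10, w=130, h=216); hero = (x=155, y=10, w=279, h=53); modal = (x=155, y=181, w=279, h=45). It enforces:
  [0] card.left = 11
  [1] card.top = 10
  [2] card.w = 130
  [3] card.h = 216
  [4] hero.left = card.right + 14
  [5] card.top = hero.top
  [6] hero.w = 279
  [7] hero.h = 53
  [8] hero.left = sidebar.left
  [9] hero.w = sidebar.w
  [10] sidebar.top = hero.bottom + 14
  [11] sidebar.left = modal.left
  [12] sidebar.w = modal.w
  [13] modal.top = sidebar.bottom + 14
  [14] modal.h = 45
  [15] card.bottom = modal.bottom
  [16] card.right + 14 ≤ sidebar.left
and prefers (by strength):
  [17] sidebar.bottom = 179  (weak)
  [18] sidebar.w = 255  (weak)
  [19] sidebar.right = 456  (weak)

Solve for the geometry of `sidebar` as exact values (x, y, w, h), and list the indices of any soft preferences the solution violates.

1. sidebar.x = 155  [hero.left = sidebar.left]
2. sidebar.w = 279  [hero.w = sidebar.w]
3. sidebar.y = 77  [sidebar.top = hero.bottom + 14]
4. sidebar.h = 90  [modal.top = sidebar.bottom + 14]

sidebar = (x=155, y=77, w=279, h=90)
violated soft preferences: 17, 18, 19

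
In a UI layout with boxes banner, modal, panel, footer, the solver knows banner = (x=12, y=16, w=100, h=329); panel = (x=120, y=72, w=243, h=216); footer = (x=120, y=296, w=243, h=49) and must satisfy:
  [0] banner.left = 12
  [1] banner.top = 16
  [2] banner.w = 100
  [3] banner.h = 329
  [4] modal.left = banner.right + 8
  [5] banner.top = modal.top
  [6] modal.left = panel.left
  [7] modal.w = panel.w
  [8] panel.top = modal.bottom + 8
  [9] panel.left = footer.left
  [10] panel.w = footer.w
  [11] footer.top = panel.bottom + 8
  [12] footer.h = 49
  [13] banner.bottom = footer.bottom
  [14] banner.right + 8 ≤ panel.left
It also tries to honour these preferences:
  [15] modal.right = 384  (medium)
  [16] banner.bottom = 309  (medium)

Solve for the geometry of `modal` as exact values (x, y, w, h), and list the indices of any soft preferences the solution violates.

1. modal.x = 120  [modal.left = banner.right + 8]
2. modal.y = 16  [banner.top = modal.top]
3. modal.w = 243  [modal.w = panel.w]
4. modal.h = 48  [panel.top = modal.bottom + 8]

modal = (x=120, y=16, w=243, h=48)
violated soft preferences: 15, 16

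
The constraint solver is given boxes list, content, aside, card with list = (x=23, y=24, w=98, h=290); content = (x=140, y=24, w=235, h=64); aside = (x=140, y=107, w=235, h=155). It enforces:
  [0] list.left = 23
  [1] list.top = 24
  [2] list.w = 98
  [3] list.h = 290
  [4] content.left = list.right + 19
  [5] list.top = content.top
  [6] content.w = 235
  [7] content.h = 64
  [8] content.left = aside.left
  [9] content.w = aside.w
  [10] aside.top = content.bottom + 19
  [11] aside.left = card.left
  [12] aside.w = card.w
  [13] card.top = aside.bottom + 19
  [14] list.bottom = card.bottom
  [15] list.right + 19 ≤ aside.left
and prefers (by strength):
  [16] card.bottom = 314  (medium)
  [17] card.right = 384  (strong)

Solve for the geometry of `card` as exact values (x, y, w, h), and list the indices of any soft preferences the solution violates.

card = (x=140, y=281, w=235, h=33)
violated soft preferences: 17

1. card.x = 140  [aside.left = card.left]
2. card.w = 235  [aside.w = card.w]
3. card.y = 281  [card.top = aside.bottom + 19]
4. card.h = 33  [list.bottom = card.bottom]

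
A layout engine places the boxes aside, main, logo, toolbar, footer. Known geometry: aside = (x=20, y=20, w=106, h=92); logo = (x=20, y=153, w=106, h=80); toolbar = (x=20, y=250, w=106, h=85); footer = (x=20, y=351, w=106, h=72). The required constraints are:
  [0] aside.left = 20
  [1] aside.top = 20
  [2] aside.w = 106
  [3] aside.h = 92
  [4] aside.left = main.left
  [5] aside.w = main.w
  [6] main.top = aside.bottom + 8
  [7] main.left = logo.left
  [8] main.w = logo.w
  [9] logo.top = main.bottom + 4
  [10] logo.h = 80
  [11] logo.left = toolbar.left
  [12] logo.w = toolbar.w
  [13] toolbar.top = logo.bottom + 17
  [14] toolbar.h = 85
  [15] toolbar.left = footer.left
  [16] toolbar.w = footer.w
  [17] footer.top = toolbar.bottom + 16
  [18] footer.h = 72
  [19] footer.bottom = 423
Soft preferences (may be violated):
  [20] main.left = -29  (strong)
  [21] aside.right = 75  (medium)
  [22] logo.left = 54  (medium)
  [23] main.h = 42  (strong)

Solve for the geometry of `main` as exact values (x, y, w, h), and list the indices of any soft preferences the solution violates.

main = (x=20, y=120, w=106, h=29)
violated soft preferences: 20, 21, 22, 23

1. main.x = 20  [aside.left = main.left]
2. main.w = 106  [aside.w = main.w]
3. main.y = 120  [main.top = aside.bottom + 8]
4. main.h = 29  [logo.top = main.bottom + 4]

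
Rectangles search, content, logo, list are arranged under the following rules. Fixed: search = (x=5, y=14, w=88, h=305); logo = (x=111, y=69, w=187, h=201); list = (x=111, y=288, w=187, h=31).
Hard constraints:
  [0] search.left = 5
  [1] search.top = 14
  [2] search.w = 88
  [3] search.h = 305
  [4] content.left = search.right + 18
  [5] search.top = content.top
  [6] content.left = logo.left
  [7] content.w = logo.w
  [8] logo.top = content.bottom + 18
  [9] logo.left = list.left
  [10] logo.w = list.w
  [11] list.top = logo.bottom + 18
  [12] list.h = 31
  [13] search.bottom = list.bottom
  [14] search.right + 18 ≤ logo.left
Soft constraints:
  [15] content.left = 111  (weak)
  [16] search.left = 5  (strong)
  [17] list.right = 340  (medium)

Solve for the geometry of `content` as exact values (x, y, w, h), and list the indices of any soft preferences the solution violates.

content = (x=111, y=14, w=187, h=37)
violated soft preferences: 17

1. content.x = 111  [content.left = search.right + 18]
2. content.y = 14  [search.top = content.top]
3. content.w = 187  [content.w = logo.w]
4. content.h = 37  [logo.top = content.bottom + 18]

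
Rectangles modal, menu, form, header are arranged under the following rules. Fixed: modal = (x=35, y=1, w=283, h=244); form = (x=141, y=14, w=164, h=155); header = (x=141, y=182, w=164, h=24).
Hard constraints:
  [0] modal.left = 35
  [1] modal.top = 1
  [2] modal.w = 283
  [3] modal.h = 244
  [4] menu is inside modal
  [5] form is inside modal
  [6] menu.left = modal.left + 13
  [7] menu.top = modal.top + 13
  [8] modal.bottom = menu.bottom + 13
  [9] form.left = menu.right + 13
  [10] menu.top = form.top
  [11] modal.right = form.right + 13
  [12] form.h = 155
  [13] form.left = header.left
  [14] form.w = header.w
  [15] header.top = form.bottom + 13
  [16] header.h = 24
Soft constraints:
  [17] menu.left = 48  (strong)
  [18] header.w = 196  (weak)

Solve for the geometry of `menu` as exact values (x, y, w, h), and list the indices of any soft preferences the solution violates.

1. menu.x = 48  [menu.left = modal.left + 13]
2. menu.y = 14  [menu.top = modal.top + 13]
3. menu.h = 218  [modal.bottom = menu.bottom + 13]
4. menu.w = 80  [form.left = menu.right + 13]

menu = (x=48, y=14, w=80, h=218)
violated soft preferences: 18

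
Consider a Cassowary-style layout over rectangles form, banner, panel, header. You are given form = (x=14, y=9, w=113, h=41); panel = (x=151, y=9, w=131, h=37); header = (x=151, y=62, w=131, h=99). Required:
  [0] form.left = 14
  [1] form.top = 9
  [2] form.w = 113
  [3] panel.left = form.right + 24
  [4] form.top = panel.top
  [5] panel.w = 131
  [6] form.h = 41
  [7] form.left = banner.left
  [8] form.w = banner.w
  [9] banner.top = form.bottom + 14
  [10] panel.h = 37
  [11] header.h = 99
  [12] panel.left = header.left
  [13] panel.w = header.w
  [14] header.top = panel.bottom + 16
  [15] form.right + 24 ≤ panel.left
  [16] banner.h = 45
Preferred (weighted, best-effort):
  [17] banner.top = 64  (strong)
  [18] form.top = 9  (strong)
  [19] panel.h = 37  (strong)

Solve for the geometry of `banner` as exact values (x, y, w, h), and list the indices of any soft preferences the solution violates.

banner = (x=14, y=64, w=113, h=45)
violated soft preferences: none

1. banner.x = 14  [form.left = banner.left]
2. banner.w = 113  [form.w = banner.w]
3. banner.y = 64  [banner.top = form.bottom + 14]
4. banner.h = 45  [banner.h = 45]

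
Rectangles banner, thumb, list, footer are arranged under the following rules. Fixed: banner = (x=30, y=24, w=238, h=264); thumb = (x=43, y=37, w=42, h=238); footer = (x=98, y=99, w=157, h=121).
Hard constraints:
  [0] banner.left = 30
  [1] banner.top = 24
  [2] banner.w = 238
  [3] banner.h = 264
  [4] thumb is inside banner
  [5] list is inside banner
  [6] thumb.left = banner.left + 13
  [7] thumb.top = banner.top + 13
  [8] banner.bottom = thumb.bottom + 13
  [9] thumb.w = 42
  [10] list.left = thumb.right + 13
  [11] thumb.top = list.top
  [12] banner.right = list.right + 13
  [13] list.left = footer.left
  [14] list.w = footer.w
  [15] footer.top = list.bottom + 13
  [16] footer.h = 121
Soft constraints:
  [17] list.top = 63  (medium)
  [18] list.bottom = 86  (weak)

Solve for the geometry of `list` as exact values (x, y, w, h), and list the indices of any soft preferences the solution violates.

1. list.x = 98  [list.left = thumb.right + 13]
2. list.y = 37  [thumb.top = list.top]
3. list.w = 157  [banner.right = list.right + 13]
4. list.h = 49  [footer.top = list.bottom + 13]

list = (x=98, y=37, w=157, h=49)
violated soft preferences: 17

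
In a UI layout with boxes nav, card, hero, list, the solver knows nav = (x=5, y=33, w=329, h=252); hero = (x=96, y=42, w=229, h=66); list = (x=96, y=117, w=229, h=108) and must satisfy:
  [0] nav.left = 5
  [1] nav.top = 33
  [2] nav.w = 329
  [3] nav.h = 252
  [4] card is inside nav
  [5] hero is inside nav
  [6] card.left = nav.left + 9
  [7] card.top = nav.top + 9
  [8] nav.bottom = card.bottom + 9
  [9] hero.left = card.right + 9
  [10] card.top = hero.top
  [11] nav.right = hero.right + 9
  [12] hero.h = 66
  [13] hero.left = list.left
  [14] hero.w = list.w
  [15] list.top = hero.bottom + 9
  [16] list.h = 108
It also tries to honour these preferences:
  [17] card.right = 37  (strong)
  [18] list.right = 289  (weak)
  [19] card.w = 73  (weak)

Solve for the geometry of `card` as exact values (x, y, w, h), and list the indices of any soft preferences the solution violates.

card = (x=14, y=42, w=73, h=234)
violated soft preferences: 17, 18

1. card.x = 14  [card.left = nav.left + 9]
2. card.y = 42  [card.top = nav.top + 9]
3. card.h = 234  [nav.bottom = card.bottom + 9]
4. card.w = 73  [hero.left = card.right + 9]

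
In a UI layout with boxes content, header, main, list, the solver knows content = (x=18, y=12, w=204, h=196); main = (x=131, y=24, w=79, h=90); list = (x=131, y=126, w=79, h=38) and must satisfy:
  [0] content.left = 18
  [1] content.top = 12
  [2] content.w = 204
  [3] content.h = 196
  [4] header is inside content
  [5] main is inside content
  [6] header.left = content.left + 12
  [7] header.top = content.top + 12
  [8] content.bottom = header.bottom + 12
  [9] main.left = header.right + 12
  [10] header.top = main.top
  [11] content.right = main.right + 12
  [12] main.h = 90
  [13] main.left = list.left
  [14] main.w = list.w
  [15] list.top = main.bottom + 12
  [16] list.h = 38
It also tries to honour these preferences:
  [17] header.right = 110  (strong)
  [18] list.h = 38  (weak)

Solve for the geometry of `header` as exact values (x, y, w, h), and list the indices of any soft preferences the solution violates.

1. header.x = 30  [header.left = content.left + 12]
2. header.y = 24  [header.top = content.top + 12]
3. header.h = 172  [content.bottom = header.bottom + 12]
4. header.w = 89  [main.left = header.right + 12]

header = (x=30, y=24, w=89, h=172)
violated soft preferences: 17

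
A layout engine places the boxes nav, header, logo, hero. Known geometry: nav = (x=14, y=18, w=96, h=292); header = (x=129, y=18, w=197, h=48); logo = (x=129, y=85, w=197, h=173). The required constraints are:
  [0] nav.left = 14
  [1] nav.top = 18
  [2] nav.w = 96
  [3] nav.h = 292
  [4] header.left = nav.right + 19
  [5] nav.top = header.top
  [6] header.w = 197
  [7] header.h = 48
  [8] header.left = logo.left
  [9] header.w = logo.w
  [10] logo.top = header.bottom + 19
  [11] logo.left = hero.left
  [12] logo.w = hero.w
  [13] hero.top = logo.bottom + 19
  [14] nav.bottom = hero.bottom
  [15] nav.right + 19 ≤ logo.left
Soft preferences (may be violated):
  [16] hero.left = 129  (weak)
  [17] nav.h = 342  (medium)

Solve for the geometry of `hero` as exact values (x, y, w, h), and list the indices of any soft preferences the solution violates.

hero = (x=129, y=277, w=197, h=33)
violated soft preferences: 17

1. hero.x = 129  [logo.left = hero.left]
2. hero.w = 197  [logo.w = hero.w]
3. hero.y = 277  [hero.top = logo.bottom + 19]
4. hero.h = 33  [nav.bottom = hero.bottom]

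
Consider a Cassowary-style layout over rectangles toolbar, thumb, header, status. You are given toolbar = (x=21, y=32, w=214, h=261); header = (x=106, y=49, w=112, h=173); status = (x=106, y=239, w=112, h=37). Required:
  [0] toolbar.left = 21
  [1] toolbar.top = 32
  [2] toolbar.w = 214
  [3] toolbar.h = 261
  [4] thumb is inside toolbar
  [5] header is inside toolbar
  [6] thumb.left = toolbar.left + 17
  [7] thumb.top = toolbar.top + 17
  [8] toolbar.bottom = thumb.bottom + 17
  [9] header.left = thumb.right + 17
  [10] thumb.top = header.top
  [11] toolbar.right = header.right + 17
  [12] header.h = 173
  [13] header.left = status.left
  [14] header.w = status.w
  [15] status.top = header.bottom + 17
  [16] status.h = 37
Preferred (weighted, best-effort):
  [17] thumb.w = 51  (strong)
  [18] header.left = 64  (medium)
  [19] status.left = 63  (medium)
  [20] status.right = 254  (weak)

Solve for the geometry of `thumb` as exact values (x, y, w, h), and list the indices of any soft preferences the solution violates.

1. thumb.x = 38  [thumb.left = toolbar.left + 17]
2. thumb.y = 49  [thumb.top = toolbar.top + 17]
3. thumb.h = 227  [toolbar.bottom = thumb.bottom + 17]
4. thumb.w = 51  [header.left = thumb.right + 17]

thumb = (x=38, y=49, w=51, h=227)
violated soft preferences: 18, 19, 20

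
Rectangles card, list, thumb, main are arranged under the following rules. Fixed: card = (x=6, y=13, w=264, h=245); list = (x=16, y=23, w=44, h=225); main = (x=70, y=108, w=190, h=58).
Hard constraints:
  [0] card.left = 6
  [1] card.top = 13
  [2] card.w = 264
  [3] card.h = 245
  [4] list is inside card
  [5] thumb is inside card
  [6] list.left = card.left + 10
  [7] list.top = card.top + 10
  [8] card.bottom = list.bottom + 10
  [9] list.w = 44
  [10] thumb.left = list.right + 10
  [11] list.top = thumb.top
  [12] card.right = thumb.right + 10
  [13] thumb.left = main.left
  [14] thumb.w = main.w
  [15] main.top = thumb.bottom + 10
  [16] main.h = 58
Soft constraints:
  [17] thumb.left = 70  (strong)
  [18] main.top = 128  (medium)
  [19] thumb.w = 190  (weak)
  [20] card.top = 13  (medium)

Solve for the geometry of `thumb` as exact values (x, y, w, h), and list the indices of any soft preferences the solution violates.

1. thumb.x = 70  [thumb.left = list.right + 10]
2. thumb.y = 23  [list.top = thumb.top]
3. thumb.w = 190  [card.right = thumb.right + 10]
4. thumb.h = 75  [main.top = thumb.bottom + 10]

thumb = (x=70, y=23, w=190, h=75)
violated soft preferences: 18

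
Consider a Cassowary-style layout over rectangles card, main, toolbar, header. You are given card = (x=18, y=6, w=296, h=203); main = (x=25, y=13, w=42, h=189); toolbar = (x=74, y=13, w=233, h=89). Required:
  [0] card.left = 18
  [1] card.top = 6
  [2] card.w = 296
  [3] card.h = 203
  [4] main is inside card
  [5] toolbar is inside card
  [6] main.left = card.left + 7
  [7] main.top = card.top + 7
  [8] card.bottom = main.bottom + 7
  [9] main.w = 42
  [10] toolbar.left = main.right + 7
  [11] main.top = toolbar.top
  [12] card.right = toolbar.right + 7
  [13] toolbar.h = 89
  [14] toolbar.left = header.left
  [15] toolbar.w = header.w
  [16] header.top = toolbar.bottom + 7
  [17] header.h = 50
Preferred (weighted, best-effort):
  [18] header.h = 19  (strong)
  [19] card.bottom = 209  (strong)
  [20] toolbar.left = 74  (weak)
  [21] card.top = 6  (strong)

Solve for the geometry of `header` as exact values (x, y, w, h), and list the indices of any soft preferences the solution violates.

header = (x=74, y=109, w=233, h=50)
violated soft preferences: 18

1. header.x = 74  [toolbar.left = header.left]
2. header.w = 233  [toolbar.w = header.w]
3. header.y = 109  [header.top = toolbar.bottom + 7]
4. header.h = 50  [header.h = 50]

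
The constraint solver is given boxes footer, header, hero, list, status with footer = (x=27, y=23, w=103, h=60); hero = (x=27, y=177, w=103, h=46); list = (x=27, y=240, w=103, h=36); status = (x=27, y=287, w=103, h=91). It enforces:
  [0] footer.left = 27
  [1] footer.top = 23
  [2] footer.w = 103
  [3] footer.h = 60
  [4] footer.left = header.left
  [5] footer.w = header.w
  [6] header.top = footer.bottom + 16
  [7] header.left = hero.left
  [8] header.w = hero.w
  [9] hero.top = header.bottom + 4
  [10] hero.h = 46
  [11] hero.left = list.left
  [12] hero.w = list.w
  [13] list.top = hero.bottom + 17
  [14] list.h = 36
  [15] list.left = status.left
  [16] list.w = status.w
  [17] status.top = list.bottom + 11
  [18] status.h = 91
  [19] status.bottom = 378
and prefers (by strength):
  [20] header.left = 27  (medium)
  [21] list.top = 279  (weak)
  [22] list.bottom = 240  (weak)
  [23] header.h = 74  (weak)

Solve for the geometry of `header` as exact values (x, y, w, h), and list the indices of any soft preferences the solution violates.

header = (x=27, y=99, w=103, h=74)
violated soft preferences: 21, 22

1. header.x = 27  [footer.left = header.left]
2. header.w = 103  [footer.w = header.w]
3. header.y = 99  [header.top = footer.bottom + 16]
4. header.h = 74  [hero.top = header.bottom + 4]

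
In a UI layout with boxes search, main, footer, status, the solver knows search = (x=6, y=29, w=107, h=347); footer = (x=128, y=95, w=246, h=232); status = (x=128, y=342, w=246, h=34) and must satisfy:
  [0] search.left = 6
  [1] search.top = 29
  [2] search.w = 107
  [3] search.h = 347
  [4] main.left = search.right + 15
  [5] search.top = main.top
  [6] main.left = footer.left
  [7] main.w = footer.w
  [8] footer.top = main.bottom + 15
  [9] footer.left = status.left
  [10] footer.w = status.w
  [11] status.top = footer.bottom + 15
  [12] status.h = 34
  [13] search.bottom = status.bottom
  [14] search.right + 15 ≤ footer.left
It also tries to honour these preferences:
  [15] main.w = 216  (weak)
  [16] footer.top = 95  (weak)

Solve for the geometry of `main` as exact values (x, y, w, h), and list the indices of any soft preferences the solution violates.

1. main.x = 128  [main.left = search.right + 15]
2. main.y = 29  [search.top = main.top]
3. main.w = 246  [main.w = footer.w]
4. main.h = 51  [footer.top = main.bottom + 15]

main = (x=128, y=29, w=246, h=51)
violated soft preferences: 15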